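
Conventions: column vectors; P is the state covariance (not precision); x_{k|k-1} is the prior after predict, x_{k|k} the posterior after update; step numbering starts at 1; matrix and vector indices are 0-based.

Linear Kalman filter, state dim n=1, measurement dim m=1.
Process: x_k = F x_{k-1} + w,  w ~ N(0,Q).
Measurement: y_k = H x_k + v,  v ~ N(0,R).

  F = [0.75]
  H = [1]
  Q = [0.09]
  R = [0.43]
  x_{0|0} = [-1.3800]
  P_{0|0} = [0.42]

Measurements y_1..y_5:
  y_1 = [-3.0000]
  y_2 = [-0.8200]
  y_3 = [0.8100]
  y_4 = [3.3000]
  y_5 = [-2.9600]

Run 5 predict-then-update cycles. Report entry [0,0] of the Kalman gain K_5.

K[0,0] = 0.2646

step 1: x^-=[-1.0350]  P^-=[0.3263]  S=[0.7563]  K=[0.4314]  nu=[-1.9650]  x^+=[-1.8827]  P^+=[0.1855]
step 2: x^-=[-1.4120]  P^-=[0.1943]  S=[0.6243]  K=[0.3113]  nu=[0.5920]  x^+=[-1.2277]  P^+=[0.1339]
step 3: x^-=[-0.9208]  P^-=[0.1653]  S=[0.5953]  K=[0.2777]  nu=[1.7308]  x^+=[-0.4402]  P^+=[0.1194]
step 4: x^-=[-0.3302]  P^-=[0.1572]  S=[0.5872]  K=[0.2677]  nu=[3.6302]  x^+=[0.6415]  P^+=[0.1151]
step 5: x^-=[0.4811]  P^-=[0.1547]  S=[0.5847]  K=[0.2646]  nu=[-3.4411]  x^+=[-0.4295]  P^+=[0.1138]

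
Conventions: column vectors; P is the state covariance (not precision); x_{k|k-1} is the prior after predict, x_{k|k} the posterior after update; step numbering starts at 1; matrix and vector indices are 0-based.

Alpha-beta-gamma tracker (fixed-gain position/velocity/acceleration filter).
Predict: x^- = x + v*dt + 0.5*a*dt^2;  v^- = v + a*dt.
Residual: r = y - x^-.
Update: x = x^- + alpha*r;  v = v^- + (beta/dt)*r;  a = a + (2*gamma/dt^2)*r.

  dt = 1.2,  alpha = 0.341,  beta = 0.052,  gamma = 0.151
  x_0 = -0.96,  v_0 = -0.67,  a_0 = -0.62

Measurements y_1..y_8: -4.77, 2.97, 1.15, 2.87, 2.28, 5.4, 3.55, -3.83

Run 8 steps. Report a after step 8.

step 1: x_pred=-2.2104  r=-2.5596  x^+=-3.0832  v^+=-1.5249  a^+=-1.1568
step 2: x_pred=-5.7460  r=8.7160  x^+=-2.7739  v^+=-2.5354  a^+=0.6711
step 3: x_pred=-5.3331  r=6.4831  x^+=-3.1224  v^+=-1.4491  a^+=2.0308
step 4: x_pred=-3.3991  r=6.2691  x^+=-1.2613  v^+=1.2595  a^+=3.3456
step 5: x_pred=2.6589  r=-0.3789  x^+=2.5297  v^+=5.2578  a^+=3.2661
step 6: x_pred=11.1906  r=-5.7906  x^+=9.2160  v^+=8.9262  a^+=2.0517
step 7: x_pred=21.4046  r=-17.8546  x^+=15.3162  v^+=10.6145  a^+=-1.6928
step 8: x_pred=26.8347  r=-30.6647  x^+=16.3781  v^+=7.2543  a^+=-8.1239

a_post = -8.1239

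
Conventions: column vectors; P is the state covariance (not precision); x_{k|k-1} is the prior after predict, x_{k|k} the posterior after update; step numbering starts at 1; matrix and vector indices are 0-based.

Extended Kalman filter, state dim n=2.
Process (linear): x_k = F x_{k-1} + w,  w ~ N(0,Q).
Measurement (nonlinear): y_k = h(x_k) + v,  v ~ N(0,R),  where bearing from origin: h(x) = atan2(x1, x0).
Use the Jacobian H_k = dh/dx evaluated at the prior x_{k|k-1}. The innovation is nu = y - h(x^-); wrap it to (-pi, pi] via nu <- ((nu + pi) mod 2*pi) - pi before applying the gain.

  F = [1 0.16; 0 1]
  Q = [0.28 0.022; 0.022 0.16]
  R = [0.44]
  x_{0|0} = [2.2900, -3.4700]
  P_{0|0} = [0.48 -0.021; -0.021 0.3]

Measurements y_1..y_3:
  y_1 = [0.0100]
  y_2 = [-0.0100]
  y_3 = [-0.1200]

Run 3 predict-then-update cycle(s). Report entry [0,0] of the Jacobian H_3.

step 1: x^-=[1.7348, -3.4700]  P^-=[0.7610 0.0490; 0.0490 0.4600]  H_jac=[0.2306 0.1153]  S=[0.4892]  K=[0.3702; 0.1315]  nu=[1.1172]  x^+=[2.1484, -3.3231]  P^+=[0.6939 0.0252; 0.0252 0.4515]
step 2: x^-=[1.6167, -3.3231]  P^-=[0.9935 0.1194; 0.1194 0.6115]  H_jac=[0.2433 0.1184]  S=[0.5143]  K=[0.4976; 0.1973]  nu=[1.1080]  x^+=[2.1680, -3.1045]  P^+=[0.8662 0.0690; 0.0690 0.5915]
step 3: x^-=[1.6713, -3.1045]  P^-=[1.1834 0.1856; 0.1856 0.7515]  H_jac=[0.2497 0.1344]  S=[0.5399]  K=[0.5937; 0.2730]  nu=[0.9569]  x^+=[2.2394, -2.8433]  P^+=[0.9931 0.0981; 0.0981 0.7113]

H_jac[0,0] = 0.2497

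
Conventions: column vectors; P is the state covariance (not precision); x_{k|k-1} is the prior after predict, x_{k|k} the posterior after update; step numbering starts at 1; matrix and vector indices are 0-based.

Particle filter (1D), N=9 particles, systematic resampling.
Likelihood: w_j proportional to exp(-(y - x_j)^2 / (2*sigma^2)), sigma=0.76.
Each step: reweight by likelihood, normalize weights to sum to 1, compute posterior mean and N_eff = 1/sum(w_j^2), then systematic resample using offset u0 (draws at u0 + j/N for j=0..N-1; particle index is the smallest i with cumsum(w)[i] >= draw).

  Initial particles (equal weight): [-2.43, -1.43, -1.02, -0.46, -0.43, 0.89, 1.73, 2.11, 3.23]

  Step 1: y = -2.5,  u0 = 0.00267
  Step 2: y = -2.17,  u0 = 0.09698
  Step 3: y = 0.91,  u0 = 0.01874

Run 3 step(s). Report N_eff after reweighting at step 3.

N_eff = 1.4455

step 1: w=[0.6347, 0.2366, 0.0957, 0.0174, 0.0156, 0.0000, 0.0000, 0.0000, 0.0000]  mean=-1.9929  Neff=2.1344  idx=[0, 0, 0, 0, 0, 0, 1, 1, 2]
step 2: w=[0.1306, 0.1306, 0.1306, 0.1306, 0.1306, 0.1306, 0.0862, 0.0862, 0.0441]  mean=-2.1955  Neff=8.3946  idx=[0, 1, 2, 3, 4, 4, 5, 7, 8]
step 3: w=[0.0013, 0.0013, 0.0013, 0.0013, 0.0013, 0.0013, 0.0013, 0.1785, 0.8124]  mean=-1.1061  Neff=1.4455  idx=[7, 7, 8, 8, 8, 8, 8, 8, 8]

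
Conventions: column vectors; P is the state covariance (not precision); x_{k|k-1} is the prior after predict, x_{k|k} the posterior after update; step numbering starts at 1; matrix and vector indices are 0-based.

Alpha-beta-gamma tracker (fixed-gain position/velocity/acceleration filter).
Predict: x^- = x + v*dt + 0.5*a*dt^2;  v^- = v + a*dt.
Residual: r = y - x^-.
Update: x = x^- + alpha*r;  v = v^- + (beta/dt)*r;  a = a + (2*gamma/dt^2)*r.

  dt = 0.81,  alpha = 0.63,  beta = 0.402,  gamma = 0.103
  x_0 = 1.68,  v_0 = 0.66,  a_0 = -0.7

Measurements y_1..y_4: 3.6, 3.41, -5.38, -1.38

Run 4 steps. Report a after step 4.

a_post = -1.6114

step 1: x_pred=1.9850  r=1.6150  x^+=3.0024  v^+=0.8945  a^+=-0.1929
step 2: x_pred=3.6637  r=-0.2537  x^+=3.5039  v^+=0.6124  a^+=-0.2726
step 3: x_pred=3.9105  r=-9.2905  x^+=-1.9425  v^+=-4.2193  a^+=-3.1896
step 4: x_pred=-6.4065  r=5.0265  x^+=-3.2398  v^+=-4.3082  a^+=-1.6114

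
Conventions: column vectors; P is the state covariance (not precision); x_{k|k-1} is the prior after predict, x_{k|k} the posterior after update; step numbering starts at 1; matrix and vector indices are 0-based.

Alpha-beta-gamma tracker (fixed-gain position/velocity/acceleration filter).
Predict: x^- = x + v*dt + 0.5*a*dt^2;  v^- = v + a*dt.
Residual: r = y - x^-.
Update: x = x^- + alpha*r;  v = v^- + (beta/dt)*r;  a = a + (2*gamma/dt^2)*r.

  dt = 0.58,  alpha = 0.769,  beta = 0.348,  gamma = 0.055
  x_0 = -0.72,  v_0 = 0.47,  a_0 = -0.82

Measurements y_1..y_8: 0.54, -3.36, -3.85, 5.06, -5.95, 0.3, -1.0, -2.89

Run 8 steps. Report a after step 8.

step 1: x_pred=-0.5853  r=1.1253  x^+=0.2801  v^+=0.6696  a^+=-0.4520
step 2: x_pred=0.5924  r=-3.9524  x^+=-2.4470  v^+=-1.9640  a^+=-1.7444
step 3: x_pred=-3.8795  r=0.0295  x^+=-3.8568  v^+=-2.9581  a^+=-1.7348
step 4: x_pred=-5.8643  r=10.9243  x^+=2.5365  v^+=2.5904  a^+=1.8374
step 5: x_pred=4.3479  r=-10.2979  x^+=-3.5712  v^+=-2.5227  a^+=-1.5300
step 6: x_pred=-5.2917  r=5.5917  x^+=-0.9917  v^+=-0.0551  a^+=0.2985
step 7: x_pred=-0.9734  r=-0.0266  x^+=-0.9939  v^+=0.1021  a^+=0.2898
step 8: x_pred=-0.8859  r=-2.0041  x^+=-2.4271  v^+=-0.9323  a^+=-0.3655

a_post = -0.3655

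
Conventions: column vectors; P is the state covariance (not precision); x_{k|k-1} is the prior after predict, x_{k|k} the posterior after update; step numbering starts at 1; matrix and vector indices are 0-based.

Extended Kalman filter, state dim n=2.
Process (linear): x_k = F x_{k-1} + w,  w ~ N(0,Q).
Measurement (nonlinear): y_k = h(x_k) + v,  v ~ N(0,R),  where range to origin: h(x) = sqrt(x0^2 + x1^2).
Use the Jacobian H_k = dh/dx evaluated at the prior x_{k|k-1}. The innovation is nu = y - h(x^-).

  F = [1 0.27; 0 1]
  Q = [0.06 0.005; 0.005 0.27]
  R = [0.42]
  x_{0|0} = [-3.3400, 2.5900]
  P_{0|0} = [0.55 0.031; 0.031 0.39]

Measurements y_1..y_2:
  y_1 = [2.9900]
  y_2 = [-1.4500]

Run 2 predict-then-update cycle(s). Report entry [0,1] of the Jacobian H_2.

H_jac[0,1] = 0.8002

step 1: x^-=[-2.6407, 2.5900]  P^-=[0.6552 0.1413; 0.1413 0.6600]  H_jac=[-0.7139 0.7002]  S=[0.9363]  K=[-0.3939; 0.3859]  nu=[-0.7088]  x^+=[-2.3615, 2.3165]  P^+=[0.5099 0.2836; 0.2836 0.5206]
step 2: x^-=[-1.7360, 2.3165]  P^-=[0.7610 0.4292; 0.4292 0.7906]  H_jac=[-0.5997 0.8002]  S=[0.7880]  K=[-0.1433; 0.4762]  nu=[-4.3448]  x^+=[-1.1133, 0.2474]  P^+=[0.7448 0.4830; 0.4830 0.6119]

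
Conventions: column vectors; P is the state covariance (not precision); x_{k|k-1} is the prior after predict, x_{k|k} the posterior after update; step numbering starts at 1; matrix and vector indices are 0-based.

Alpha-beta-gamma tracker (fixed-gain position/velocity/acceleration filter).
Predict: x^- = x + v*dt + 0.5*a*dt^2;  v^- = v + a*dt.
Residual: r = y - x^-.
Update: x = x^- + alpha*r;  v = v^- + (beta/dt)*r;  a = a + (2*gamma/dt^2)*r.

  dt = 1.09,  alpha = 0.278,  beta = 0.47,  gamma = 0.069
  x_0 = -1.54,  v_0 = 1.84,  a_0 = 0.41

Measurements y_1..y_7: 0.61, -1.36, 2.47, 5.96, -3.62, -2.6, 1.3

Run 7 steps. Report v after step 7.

v_post = -2.4214

step 1: x_pred=0.7092  r=-0.0992  x^+=0.6816  v^+=2.2441  a^+=0.3985
step 2: x_pred=3.3644  r=-4.7244  x^+=2.0510  v^+=0.6413  a^+=-0.1503
step 3: x_pred=2.6608  r=-0.1908  x^+=2.6078  v^+=0.3953  a^+=-0.1724
step 4: x_pred=2.9362  r=3.0238  x^+=3.7768  v^+=1.5112  a^+=0.1788
step 5: x_pred=5.5302  r=-9.1502  x^+=2.9864  v^+=-2.2395  a^+=-0.8840
step 6: x_pred=0.0203  r=-2.6203  x^+=-0.7082  v^+=-4.3329  a^+=-1.1884
step 7: x_pred=-6.1370  r=7.4370  x^+=-4.0695  v^+=-2.4214  a^+=-0.3246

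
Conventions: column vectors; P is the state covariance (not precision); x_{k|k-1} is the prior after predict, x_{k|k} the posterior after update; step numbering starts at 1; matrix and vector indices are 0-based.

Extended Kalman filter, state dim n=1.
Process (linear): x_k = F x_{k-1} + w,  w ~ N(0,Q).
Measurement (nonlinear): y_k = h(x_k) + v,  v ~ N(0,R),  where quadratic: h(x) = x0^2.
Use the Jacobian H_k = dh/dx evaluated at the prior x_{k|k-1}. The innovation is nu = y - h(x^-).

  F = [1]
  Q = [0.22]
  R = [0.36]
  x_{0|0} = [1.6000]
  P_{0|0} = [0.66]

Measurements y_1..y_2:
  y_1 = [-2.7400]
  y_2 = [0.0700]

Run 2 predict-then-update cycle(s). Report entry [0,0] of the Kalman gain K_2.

step 1: x^-=[1.6000]  P^-=[0.8800]  H_jac=[3.2000]  S=[9.3712]  K=[0.3005]  nu=[-5.3000]  x^+=[0.0074]  P^+=[0.0338]
step 2: x^-=[0.0074]  P^-=[0.2538]  H_jac=[0.0148]  S=[0.3601]  K=[0.0104]  nu=[0.0699]  x^+=[0.0081]  P^+=[0.2538]

K[0,0] = 0.0104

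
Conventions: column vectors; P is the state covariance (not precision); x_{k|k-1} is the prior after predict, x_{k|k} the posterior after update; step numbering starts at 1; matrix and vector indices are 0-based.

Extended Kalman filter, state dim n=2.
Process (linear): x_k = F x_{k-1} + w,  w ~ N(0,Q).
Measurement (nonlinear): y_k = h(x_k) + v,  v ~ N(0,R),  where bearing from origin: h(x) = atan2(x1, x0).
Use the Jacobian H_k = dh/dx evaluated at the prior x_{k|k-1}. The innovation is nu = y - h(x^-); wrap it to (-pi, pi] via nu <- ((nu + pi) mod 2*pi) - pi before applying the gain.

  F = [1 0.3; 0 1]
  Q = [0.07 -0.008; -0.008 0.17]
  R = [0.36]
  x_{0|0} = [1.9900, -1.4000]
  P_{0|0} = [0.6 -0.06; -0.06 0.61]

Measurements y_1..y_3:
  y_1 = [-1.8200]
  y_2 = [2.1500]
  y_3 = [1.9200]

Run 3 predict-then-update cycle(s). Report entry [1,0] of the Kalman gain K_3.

step 1: x^-=[1.5700, -1.4000]  P^-=[0.6889 0.1150; 0.1150 0.7800]  H_jac=[0.3164 0.3548]  S=[0.5530]  K=[0.4680; 0.5663]  nu=[-1.0918]  x^+=[1.0591, -2.0182]  P^+=[0.5678 -0.0315; -0.0315 0.6027]
step 2: x^-=[0.4536, -2.0182]  P^-=[0.6731 0.1413; 0.1413 0.7727]  H_jac=[0.4717 0.1060]  S=[0.5326]  K=[0.6243; 0.2789]  nu=[-2.7835]  x^+=[-1.2840, -2.7946]  P^+=[0.4656 0.0485; 0.0485 0.7312]
step 3: x^-=[-2.1224, -2.7946]  P^-=[0.6305 0.2599; 0.2599 0.9012]  H_jac=[0.2269 -0.1723]  S=[0.3989]  K=[0.2464; -0.2415]  nu=[-2.1429]  x^+=[-2.6504, -2.2771]  P^+=[0.6063 0.2837; 0.2837 0.8780]

K[1,0] = -0.2415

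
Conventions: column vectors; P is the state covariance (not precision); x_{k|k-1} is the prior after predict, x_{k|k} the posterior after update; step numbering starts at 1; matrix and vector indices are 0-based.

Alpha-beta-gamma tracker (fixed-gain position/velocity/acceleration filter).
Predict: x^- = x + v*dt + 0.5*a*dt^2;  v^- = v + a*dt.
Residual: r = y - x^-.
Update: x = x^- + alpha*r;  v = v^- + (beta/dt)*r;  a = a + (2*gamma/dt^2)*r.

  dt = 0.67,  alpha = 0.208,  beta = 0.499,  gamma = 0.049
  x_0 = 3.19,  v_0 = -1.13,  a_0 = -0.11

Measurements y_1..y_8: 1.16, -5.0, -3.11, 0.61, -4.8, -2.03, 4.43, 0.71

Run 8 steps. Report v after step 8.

v_post = 6.0524

step 1: x_pred=2.4082  r=-1.2482  x^+=2.1486  v^+=-2.1333  a^+=-0.3825
step 2: x_pred=0.6334  r=-5.6334  x^+=-0.5384  v^+=-6.5852  a^+=-1.6123
step 3: x_pred=-5.3123  r=2.2023  x^+=-4.8543  v^+=-6.0252  a^+=-1.1315
step 4: x_pred=-9.1451  r=9.7551  x^+=-7.1161  v^+=0.4820  a^+=0.9981
step 5: x_pred=-6.5691  r=1.7691  x^+=-6.2011  v^+=2.4683  a^+=1.3843
step 6: x_pred=-4.2366  r=2.2066  x^+=-3.7776  v^+=5.0393  a^+=1.8661
step 7: x_pred=0.0175  r=4.4125  x^+=0.9353  v^+=9.5759  a^+=2.8294
step 8: x_pred=7.9862  r=-7.2762  x^+=6.4727  v^+=6.0524  a^+=1.2409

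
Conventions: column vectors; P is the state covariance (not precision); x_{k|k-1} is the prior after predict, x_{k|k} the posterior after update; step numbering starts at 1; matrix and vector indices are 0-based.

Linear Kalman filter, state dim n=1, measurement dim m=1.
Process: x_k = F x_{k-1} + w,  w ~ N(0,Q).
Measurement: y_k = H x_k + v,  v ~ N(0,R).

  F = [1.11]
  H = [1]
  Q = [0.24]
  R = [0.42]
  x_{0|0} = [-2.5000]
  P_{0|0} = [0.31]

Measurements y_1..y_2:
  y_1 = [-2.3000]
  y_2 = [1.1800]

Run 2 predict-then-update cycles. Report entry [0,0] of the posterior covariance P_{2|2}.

P_post[0,0] = 0.2379

step 1: x^-=[-2.7750]  P^-=[0.6220]  S=[1.0420]  K=[0.5969]  nu=[0.4750]  x^+=[-2.4915]  P^+=[0.2507]
step 2: x^-=[-2.7655]  P^-=[0.5489]  S=[0.9689]  K=[0.5665]  nu=[3.9455]  x^+=[-0.5303]  P^+=[0.2379]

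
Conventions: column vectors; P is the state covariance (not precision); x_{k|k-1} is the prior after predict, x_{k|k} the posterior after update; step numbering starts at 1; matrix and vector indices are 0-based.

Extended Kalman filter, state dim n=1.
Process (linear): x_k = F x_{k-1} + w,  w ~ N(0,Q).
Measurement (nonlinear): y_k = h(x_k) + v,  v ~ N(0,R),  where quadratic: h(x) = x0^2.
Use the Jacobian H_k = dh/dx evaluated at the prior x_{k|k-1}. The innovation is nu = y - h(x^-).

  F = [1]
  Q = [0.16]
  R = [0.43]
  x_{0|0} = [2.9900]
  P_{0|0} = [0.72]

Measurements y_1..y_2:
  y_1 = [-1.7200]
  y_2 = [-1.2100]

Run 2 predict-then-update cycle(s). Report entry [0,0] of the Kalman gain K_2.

K[0,0] = 0.2875

step 1: x^-=[2.9900]  P^-=[0.8800]  H_jac=[5.9800]  S=[31.8992]  K=[0.1650]  nu=[-10.6601]  x^+=[1.2314]  P^+=[0.0119]
step 2: x^-=[1.2314]  P^-=[0.1719]  H_jac=[2.4628]  S=[1.4724]  K=[0.2875]  nu=[-2.7264]  x^+=[0.4477]  P^+=[0.0502]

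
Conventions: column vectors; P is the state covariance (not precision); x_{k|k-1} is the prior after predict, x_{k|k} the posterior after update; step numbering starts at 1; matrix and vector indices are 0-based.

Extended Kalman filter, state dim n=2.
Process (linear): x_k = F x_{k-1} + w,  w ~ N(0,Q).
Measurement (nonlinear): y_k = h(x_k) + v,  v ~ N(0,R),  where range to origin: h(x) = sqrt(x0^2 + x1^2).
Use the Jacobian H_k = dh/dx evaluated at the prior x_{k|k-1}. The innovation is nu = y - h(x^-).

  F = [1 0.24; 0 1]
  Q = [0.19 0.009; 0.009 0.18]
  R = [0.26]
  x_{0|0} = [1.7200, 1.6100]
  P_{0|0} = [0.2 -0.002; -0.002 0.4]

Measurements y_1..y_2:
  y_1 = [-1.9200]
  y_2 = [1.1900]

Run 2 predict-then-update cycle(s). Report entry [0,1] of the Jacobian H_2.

step 1: x^-=[2.1064, 1.6100]  P^-=[0.4121 0.1030; 0.1030 0.5800]  H_jac=[0.7945 0.6073]  S=[0.8334]  K=[0.4679; 0.5208]  nu=[-4.5712]  x^+=[-0.0325, -0.7708]  P^+=[0.2296 -0.1001; -0.1001 0.3539]
step 2: x^-=[-0.2175, -0.7708]  P^-=[0.3920 -0.0061; -0.0061 0.5339]  H_jac=[-0.2715 -0.9624]  S=[0.7803]  K=[-0.1288; -0.6565]  nu=[0.3891]  x^+=[-0.2676, -1.0262]  P^+=[0.3790 -0.0721; -0.0721 0.1977]

H_jac[0,1] = -0.9624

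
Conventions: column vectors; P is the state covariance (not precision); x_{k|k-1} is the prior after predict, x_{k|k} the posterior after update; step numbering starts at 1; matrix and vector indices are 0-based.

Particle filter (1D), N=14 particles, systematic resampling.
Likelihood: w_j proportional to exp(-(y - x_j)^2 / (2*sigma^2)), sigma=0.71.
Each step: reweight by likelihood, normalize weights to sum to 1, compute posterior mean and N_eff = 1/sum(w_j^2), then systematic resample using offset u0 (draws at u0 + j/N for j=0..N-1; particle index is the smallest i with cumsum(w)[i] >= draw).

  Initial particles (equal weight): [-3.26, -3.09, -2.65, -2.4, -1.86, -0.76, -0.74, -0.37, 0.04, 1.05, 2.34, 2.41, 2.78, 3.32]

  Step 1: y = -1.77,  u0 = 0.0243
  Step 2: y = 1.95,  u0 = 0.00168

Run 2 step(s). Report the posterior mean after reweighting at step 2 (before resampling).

step 1: w=[0.0334, 0.0536, 0.1400, 0.2036, 0.2994, 0.1097, 0.1054, 0.0432, 0.0117, 0.0001, 0.0000, 0.0000, 0.0000, 0.0000]  mean=-1.8675  Neff=5.5620  idx=[0, 2, 2, 3, 3, 3, 4, 4, 4, 4, 5, 5, 6, 7]
step 2: w=[0.0000, 0.0000, 0.0000, 0.0000, 0.0000, 0.0000, 0.0001, 0.0001, 0.0001, 0.0001, 0.0989, 0.0989, 0.1100, 0.6919]  mean=-0.4883  Neff=1.9592  idx=[10, 10, 11, 12, 12, 13, 13, 13, 13, 13, 13, 13, 13, 13]

post_mean = -0.4883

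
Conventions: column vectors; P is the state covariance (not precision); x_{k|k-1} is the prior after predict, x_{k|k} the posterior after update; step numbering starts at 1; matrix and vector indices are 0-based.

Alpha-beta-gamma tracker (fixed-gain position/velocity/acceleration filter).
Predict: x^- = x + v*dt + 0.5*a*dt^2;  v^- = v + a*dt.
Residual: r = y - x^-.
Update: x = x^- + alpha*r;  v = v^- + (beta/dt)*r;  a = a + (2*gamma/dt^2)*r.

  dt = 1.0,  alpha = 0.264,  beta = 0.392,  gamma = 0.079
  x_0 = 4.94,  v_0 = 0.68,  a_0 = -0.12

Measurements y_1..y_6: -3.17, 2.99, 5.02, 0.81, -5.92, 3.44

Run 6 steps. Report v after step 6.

step 1: x_pred=5.5600  r=-8.7300  x^+=3.2553  v^+=-2.8622  a^+=-1.4993
step 2: x_pred=-0.3565  r=3.3466  x^+=0.5269  v^+=-3.0497  a^+=-0.9706
step 3: x_pred=-3.0080  r=8.0280  x^+=-0.8886  v^+=-0.8733  a^+=0.2978
step 4: x_pred=-1.6130  r=2.4230  x^+=-0.9733  v^+=0.3744  a^+=0.6807
step 5: x_pred=-0.2586  r=-5.6614  x^+=-1.7532  v^+=-1.1642  a^+=-0.2138
step 6: x_pred=-3.0243  r=6.4643  x^+=-1.3178  v^+=1.1560  a^+=0.8075

v_post = 1.1560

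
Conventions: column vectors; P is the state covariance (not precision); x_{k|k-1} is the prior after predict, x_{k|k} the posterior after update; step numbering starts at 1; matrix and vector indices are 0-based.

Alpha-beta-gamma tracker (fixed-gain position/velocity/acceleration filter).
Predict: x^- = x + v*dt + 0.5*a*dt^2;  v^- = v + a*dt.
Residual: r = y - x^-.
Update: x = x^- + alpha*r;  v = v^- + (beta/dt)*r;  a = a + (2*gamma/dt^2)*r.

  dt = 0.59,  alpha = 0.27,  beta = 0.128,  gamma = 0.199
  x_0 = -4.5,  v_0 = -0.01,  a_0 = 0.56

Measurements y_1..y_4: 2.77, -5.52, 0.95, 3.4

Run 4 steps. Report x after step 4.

x_post = 5.4252

step 1: x_pred=-4.4084  r=7.1784  x^+=-2.4703  v^+=1.8778  a^+=8.7675
step 2: x_pred=0.1636  r=-5.6836  x^+=-1.3710  v^+=5.8175  a^+=2.2691
step 3: x_pred=2.4563  r=-1.5063  x^+=2.0496  v^+=6.8295  a^+=0.5469
step 4: x_pred=6.1742  r=-2.7742  x^+=5.4252  v^+=6.5503  a^+=-2.6250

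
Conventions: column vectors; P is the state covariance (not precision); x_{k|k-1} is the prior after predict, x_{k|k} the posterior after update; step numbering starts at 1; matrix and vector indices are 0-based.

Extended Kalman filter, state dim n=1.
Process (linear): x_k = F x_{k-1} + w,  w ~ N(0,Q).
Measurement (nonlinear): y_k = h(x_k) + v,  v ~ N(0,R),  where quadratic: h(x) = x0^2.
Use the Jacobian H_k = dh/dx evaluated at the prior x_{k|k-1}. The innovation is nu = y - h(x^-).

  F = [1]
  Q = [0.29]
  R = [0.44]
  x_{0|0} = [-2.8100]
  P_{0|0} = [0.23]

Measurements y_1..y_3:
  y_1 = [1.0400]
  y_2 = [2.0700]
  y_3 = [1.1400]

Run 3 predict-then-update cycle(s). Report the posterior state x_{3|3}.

x_post = [-1.1696]

step 1: x^-=[-2.8100]  P^-=[0.5200]  H_jac=[-5.6200]  S=[16.8639]  K=[-0.1733]  nu=[-6.8561]  x^+=[-1.6219]  P^+=[0.0136]
step 2: x^-=[-1.6219]  P^-=[0.3036]  H_jac=[-3.2438]  S=[3.6341]  K=[-0.2710]  nu=[-0.5605]  x^+=[-1.4700]  P^+=[0.0368]
step 3: x^-=[-1.4700]  P^-=[0.3268]  H_jac=[-2.9400]  S=[3.2644]  K=[-0.2943]  nu=[-1.0209]  x^+=[-1.1696]  P^+=[0.0440]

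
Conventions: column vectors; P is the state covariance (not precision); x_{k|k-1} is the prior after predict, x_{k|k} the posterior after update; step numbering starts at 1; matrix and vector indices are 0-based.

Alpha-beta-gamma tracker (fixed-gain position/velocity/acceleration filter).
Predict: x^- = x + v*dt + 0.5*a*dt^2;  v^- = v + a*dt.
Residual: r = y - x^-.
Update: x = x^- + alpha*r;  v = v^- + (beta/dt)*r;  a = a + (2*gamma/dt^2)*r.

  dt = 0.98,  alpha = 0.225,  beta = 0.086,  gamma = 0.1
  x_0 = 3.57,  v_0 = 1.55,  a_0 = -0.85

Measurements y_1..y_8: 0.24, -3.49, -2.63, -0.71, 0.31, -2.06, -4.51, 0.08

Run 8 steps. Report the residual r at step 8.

resid = 9.8628

step 1: x_pred=4.6808  r=-4.4408  x^+=3.6816  v^+=0.3273  a^+=-1.7748
step 2: x_pred=3.1501  r=-6.6401  x^+=1.6561  v^+=-1.9947  a^+=-3.1576
step 3: x_pred=-1.8150  r=-0.8150  x^+=-1.9984  v^+=-5.1606  a^+=-3.3273
step 4: x_pred=-8.6536  r=7.9436  x^+=-6.8663  v^+=-7.7243  a^+=-1.6731
step 5: x_pred=-15.2395  r=15.5495  x^+=-11.7409  v^+=-7.9994  a^+=1.5650
step 6: x_pred=-18.8287  r=16.7687  x^+=-15.0558  v^+=-4.9941  a^+=5.0571
step 7: x_pred=-17.5216  r=13.0116  x^+=-14.5940  v^+=1.1037  a^+=7.7667
step 8: x_pred=-9.7828  r=9.8628  x^+=-7.5637  v^+=9.5805  a^+=9.8206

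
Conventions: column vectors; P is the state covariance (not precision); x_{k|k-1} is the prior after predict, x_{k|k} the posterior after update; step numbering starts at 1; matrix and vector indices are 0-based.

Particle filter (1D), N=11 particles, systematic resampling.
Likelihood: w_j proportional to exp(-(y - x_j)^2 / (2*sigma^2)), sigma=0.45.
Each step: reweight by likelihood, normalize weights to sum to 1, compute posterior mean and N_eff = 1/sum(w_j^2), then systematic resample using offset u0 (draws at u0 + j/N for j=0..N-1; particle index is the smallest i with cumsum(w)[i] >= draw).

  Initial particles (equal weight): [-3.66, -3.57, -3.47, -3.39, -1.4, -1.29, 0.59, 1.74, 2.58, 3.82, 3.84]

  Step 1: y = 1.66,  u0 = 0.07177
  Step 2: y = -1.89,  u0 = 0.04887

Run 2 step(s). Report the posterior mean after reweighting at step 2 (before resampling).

step 1: w=[0.0000, 0.0000, 0.0000, 0.0000, 0.0000, 0.0000, 0.0507, 0.8433, 0.1060, 0.0000, 0.0000]  mean=1.7707  Neff=1.3794  idx=[7, 7, 7, 7, 7, 7, 7, 7, 7, 7, 8]
step 2: w=[0.1000, 0.1000, 0.1000, 0.1000, 0.1000, 0.1000, 0.1000, 0.1000, 0.1000, 0.1000, 0.0000]  mean=1.7400  Neff=10.0000  idx=[0, 1, 2, 3, 4, 5, 5, 6, 7, 8, 9]

post_mean = 1.7400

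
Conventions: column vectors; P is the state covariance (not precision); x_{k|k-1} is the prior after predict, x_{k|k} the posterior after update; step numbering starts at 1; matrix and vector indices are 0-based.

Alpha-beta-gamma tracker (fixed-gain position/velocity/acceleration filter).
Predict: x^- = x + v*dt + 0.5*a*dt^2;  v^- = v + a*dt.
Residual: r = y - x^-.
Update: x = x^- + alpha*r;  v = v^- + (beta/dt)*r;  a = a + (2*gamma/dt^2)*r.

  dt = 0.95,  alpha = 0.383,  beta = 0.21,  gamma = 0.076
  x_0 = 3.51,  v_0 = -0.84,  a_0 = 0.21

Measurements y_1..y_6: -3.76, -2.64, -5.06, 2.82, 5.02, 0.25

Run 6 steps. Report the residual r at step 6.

step 1: x_pred=2.8068  r=-6.5668  x^+=0.2917  v^+=-2.0921  a^+=-0.8960
step 2: x_pred=-2.1001  r=-0.5399  x^+=-2.3069  v^+=-3.0626  a^+=-0.9869
step 3: x_pred=-5.6617  r=0.6017  x^+=-5.4313  v^+=-3.8672  a^+=-0.8856
step 4: x_pred=-9.5047  r=12.3247  x^+=-4.7843  v^+=-1.9841  a^+=1.1902
step 5: x_pred=-6.1321  r=11.1521  x^+=-1.8609  v^+=1.6118  a^+=3.0684
step 6: x_pred=1.0550  r=-0.8050  x^+=0.7467  v^+=4.3489  a^+=2.9328

resid = -0.8050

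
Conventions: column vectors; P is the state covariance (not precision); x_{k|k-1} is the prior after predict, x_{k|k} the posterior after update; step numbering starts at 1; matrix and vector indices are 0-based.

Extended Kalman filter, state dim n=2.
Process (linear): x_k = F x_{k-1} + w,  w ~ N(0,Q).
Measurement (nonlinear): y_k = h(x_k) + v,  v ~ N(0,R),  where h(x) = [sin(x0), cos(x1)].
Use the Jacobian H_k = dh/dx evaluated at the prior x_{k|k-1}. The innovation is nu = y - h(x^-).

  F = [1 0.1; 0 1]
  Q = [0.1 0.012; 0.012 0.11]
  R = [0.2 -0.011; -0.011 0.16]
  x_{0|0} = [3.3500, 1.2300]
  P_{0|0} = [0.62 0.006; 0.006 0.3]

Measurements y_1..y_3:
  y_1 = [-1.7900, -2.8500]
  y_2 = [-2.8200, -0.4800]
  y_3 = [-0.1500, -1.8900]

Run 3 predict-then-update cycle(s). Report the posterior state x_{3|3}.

step 1: x^-=[3.4730, 1.2300]  P^-=[0.7242 0.0480; 0.0480 0.4100]  H_jac=[-0.9456 0.0000; 0.0000 -0.9425]  S=[0.8475 0.0318; 0.0318 0.5242]  K=[-0.8066 -0.0374; -0.0260 -0.7356]  nu=[-1.4646, -3.1842]  x^+=[4.7735, 3.6103]  P^+=[0.1702 -0.0031; -0.0031 0.1246]
step 2: x^-=[5.1345, 3.6103]  P^-=[0.2708 0.0214; 0.0214 0.2346]  H_jac=[0.4097 0.0000; 0.0000 0.4518]  S=[0.2454 -0.0070; -0.0070 0.2079]  K=[0.4538 0.0619; 0.0504 0.5115]  nu=[-1.9078, 0.4121]  x^+=[4.2943, 3.7250]  P^+=[0.2199 0.0109; 0.0109 0.1799]
step 3: x^-=[4.6668, 3.7250]  P^-=[0.3238 0.0409; 0.0409 0.2899]  H_jac=[-0.0456 0.0000; 0.0000 0.5509]  S=[0.2007 -0.0120; -0.0120 0.2480]  K=[-0.0683 0.0874; 0.0294 0.6455]  nu=[0.8490, -1.0554]  x^+=[4.5166, 3.0687]  P^+=[0.3209 0.0268; 0.0268 0.1869]

x_post = [4.5166, 3.0687]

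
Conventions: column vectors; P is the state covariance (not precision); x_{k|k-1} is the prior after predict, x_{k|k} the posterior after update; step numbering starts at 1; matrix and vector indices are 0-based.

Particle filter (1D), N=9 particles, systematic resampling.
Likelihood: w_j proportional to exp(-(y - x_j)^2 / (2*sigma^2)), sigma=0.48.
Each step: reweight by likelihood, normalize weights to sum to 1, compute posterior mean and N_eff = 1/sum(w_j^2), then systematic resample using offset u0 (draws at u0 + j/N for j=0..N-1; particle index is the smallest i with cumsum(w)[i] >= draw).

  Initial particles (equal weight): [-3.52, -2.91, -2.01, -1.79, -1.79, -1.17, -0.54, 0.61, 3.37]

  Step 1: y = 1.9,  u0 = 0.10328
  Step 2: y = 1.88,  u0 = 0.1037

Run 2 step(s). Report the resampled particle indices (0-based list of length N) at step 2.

resampled_idx = [0, 1, 2, 2, 3, 4, 5, 5, 8]

step 1: w=[0.0000, 0.0000, 0.0000, 0.0000, 0.0000, 0.0000, 0.0001, 0.7461, 0.2538]  mean=1.3105  Neff=1.6101  idx=[7, 7, 7, 7, 7, 7, 8, 8, 8]
step 2: w=[0.1470, 0.1470, 0.1470, 0.1470, 0.1470, 0.1470, 0.0394, 0.0394, 0.0394]  mean=0.9359  Neff=7.4471  idx=[0, 1, 2, 2, 3, 4, 5, 5, 8]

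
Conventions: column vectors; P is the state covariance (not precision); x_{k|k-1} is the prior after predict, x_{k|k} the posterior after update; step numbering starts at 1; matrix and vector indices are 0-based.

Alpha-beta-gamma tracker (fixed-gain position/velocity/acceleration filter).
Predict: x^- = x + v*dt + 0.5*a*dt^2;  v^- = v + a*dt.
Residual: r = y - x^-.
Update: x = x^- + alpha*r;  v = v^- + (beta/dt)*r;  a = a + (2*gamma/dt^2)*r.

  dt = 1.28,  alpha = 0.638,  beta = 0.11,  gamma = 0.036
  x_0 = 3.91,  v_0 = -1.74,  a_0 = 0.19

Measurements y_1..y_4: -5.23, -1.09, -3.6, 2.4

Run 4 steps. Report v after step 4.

v_post = -0.7630

step 1: x_pred=1.8384  r=-7.0684  x^+=-2.6712  v^+=-2.1042  a^+=-0.1206
step 2: x_pred=-5.4635  r=4.3735  x^+=-2.6732  v^+=-1.8828  a^+=0.0716
step 3: x_pred=-5.0246  r=1.4246  x^+=-4.1157  v^+=-1.6688  a^+=0.1342
step 4: x_pred=-6.1418  r=8.5418  x^+=-0.6921  v^+=-0.7630  a^+=0.5095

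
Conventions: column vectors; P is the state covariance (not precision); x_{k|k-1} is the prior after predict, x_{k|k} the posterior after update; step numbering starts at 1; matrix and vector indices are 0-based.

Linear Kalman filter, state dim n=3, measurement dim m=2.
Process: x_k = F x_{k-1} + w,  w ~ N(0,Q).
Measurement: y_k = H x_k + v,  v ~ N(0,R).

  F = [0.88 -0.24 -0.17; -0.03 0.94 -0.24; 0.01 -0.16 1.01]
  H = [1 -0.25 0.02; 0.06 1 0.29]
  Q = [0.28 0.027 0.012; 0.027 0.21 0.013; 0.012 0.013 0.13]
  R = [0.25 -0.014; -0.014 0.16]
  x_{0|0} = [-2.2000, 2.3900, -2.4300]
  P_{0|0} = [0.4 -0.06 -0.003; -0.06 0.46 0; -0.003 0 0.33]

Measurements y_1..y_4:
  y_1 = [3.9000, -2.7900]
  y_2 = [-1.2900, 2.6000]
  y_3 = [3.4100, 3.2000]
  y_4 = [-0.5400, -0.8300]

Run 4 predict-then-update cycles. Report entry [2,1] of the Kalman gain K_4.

step 1: x^-=[-2.0965, 2.8958, -2.8587]  P^-=[0.6520 -0.1233 -0.0175; -0.1233 0.6392 -0.1370; -0.0175 -0.1370 0.4786]  S=[1.0045 -0.2513; -0.2513 0.7469]  K=[0.7092 0.1191; -0.0942 0.7610; 0.0288 0.0106]  nu=[6.7776, -4.7310]  x^+=[2.1471, -1.3429, -2.7136]  P^+=[0.1786 0.0089 -0.0363; 0.0089 0.1617 -0.1351; -0.0363 -0.1351 0.4778]
step 2: x^-=[2.6731, -0.6755, -2.5044]  P^-=[0.4375 0.0340 -0.0666; 0.0340 0.4405 -0.2593; -0.0666 -0.2593 0.6645]  S=[0.6982 -0.0663; -0.0663 0.5093]  K=[0.6279 0.1621; -0.0485 0.7149; 0.0033 -0.1382]  nu=[-4.0819, 3.8414]  x^+=[0.7329, 2.2689, -3.0490]  P^+=[0.1623 0.0255 -0.0624; 0.0255 0.1739 -0.2083; -0.0624 -0.2083 0.6547]
step 3: x^-=[0.6187, 2.8426, -3.4351]  P^-=[0.4255 0.0656 -0.1065; 0.0656 0.4932 -0.3752; -0.1065 -0.3752 0.8683]  S=[0.6734 -0.0534; -0.0534 0.5143]  K=[0.6188 0.1814; -0.0372 0.7512; -0.0132 -0.2538]  nu=[3.5706, 1.3165]  x^+=[3.0671, 3.6986, -3.8163]  P^+=[0.1628 0.0355 -0.0858; 0.0355 0.1991 -0.2775; -0.0858 -0.2775 0.8354]
step 4: x^-=[2.4602, 4.3006, -4.4156]  P^-=[0.4297 0.0875 -0.1439; 0.0875 0.5561 -0.4903; -0.1439 -0.4903 1.0751]  S=[0.6702 -0.0509; -0.0509 0.5292]  K=[0.6189 0.1949; -0.0315 0.7891; -0.0267 -0.3562]  nu=[-1.8367, -3.9977]  x^+=[0.5443, 1.2039, -2.9424]  P^+=[0.1651 0.0438 -0.1075; 0.0438 0.2234 -0.3426; -0.1075 -0.3426 1.0085]

K[2,1] = -0.3562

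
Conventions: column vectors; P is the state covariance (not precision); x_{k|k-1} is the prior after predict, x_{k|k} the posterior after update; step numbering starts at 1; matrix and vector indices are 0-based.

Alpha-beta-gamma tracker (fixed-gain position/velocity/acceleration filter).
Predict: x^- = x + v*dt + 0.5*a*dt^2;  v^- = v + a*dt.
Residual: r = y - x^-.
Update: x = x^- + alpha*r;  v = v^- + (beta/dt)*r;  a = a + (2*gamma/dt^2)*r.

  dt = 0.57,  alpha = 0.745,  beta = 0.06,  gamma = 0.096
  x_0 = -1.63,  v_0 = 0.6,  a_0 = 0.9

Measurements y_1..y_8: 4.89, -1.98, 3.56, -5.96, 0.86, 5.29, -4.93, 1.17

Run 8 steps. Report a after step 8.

step 1: x_pred=-1.1418  r=6.0318  x^+=3.3519  v^+=1.7479  a^+=4.4645
step 2: x_pred=5.0735  r=-7.0535  x^+=-0.1814  v^+=3.5502  a^+=0.2962
step 3: x_pred=1.8904  r=1.6696  x^+=3.1342  v^+=3.8948  a^+=1.2829
step 4: x_pred=5.5627  r=-11.5227  x^+=-3.0217  v^+=3.4132  a^+=-5.5265
step 5: x_pred=-1.9740  r=2.8340  x^+=0.1373  v^+=0.5614  a^+=-3.8517
step 6: x_pred=-0.1684  r=5.4584  x^+=3.8981  v^+=-1.0595  a^+=-0.6261
step 7: x_pred=3.1925  r=-8.1225  x^+=-2.8588  v^+=-2.2714  a^+=-5.4261
step 8: x_pred=-5.0349  r=6.2049  x^+=-0.4123  v^+=-4.7111  a^+=-1.7593

a_post = -1.7593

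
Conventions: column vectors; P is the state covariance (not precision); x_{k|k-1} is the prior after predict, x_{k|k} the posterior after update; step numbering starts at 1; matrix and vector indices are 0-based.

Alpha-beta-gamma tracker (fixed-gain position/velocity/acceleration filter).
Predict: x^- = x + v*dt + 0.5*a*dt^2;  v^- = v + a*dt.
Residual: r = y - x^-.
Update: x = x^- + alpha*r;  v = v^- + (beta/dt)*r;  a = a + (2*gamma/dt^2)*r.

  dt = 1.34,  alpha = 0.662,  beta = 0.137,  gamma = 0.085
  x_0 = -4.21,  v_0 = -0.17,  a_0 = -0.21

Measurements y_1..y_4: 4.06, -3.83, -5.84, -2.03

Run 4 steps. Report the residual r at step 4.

resid = 2.2884

step 1: x_pred=-4.6263  r=8.6863  x^+=1.1240  v^+=0.4367  a^+=0.6124
step 2: x_pred=2.2590  r=-6.0890  x^+=-1.7719  v^+=0.6347  a^+=0.0359
step 3: x_pred=-0.8891  r=-4.9509  x^+=-4.1666  v^+=0.1767  a^+=-0.4328
step 4: x_pred=-4.3184  r=2.2884  x^+=-2.8035  v^+=-0.1693  a^+=-0.2162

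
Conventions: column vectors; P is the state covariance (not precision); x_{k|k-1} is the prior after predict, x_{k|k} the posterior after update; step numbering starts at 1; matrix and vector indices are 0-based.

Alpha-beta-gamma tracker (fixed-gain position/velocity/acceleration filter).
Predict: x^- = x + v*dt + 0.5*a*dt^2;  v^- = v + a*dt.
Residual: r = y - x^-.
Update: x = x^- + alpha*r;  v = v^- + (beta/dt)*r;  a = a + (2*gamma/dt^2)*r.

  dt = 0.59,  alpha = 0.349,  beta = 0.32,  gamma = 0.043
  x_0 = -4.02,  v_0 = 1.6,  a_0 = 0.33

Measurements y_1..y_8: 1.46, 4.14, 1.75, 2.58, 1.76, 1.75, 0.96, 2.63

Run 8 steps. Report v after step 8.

step 1: x_pred=-3.0186  r=4.4786  x^+=-1.4555  v^+=4.2238  a^+=1.4365
step 2: x_pred=1.2865  r=2.8535  x^+=2.2824  v^+=6.6189  a^+=2.1414
step 3: x_pred=6.5602  r=-4.8102  x^+=4.8815  v^+=5.2734  a^+=0.9530
step 4: x_pred=8.1587  r=-5.5787  x^+=6.2117  v^+=2.8100  a^+=-0.4252
step 5: x_pred=7.7956  r=-6.0356  x^+=5.6892  v^+=-0.7144  a^+=-1.9163
step 6: x_pred=4.9341  r=-3.1841  x^+=3.8229  v^+=-3.5720  a^+=-2.7030
step 7: x_pred=1.2449  r=-0.2849  x^+=1.1455  v^+=-5.3213  a^+=-2.7734
step 8: x_pred=-2.4768  r=5.1068  x^+=-0.6945  v^+=-4.1878  a^+=-1.5117

v_post = -4.1878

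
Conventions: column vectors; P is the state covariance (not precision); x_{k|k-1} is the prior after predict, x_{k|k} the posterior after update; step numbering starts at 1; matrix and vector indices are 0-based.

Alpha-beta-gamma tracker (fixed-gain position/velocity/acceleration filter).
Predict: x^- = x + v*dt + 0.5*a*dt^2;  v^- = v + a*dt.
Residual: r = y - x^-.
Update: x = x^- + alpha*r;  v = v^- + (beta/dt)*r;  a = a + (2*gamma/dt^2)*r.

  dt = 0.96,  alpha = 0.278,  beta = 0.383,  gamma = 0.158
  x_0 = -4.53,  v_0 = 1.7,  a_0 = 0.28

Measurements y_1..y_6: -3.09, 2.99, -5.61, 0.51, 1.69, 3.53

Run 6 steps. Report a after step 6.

step 1: x_pred=-2.7690  r=-0.3210  x^+=-2.8582  v^+=1.8407  a^+=0.1699
step 2: x_pred=-1.0128  r=4.0028  x^+=0.1000  v^+=3.6008  a^+=1.5424
step 3: x_pred=4.2675  r=-9.8775  x^+=1.5215  v^+=1.1408  a^+=-1.8444
step 4: x_pred=1.7669  r=-1.2569  x^+=1.4174  v^+=-1.1312  a^+=-2.2753
step 5: x_pred=-0.7170  r=2.4070  x^+=-0.0479  v^+=-2.3553  a^+=-1.4500
step 6: x_pred=-2.9771  r=6.5071  x^+=-1.1681  v^+=-1.1512  a^+=0.7811

a_post = 0.7811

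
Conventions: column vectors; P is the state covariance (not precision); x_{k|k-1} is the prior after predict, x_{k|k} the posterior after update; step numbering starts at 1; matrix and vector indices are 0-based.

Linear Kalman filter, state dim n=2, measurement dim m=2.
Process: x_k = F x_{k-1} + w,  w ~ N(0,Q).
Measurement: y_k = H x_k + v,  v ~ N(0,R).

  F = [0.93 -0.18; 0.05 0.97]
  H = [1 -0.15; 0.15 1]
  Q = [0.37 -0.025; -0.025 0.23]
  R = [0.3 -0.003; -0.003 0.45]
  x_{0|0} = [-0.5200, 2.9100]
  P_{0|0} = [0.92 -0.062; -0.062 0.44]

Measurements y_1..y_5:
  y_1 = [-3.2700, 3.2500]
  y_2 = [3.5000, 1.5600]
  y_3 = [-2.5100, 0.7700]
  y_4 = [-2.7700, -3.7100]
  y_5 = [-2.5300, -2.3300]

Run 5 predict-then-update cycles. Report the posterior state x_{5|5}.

x_post = [-2.5183, -1.3410]

step 1: x^-=[-1.0074, 2.7967]  P^-=[1.2007 -0.1144; -0.1144 0.6403]  S=[1.5495 -0.0308; -0.0308 1.0830]  K=[0.7877 0.0830; -0.1245 0.5718]  nu=[-1.8431, 0.6044]  x^+=[-2.4089, 3.3717]  P^+=[0.2360 -0.0004; -0.0004 0.2578]
step 2: x^-=[-2.8472, 3.1501]  P^-=[0.5826 -0.0594; -0.0594 0.4731]  S=[0.9110 -0.0446; -0.0446 0.9184]  K=[0.6523 0.0622; -0.1186 0.4997]  nu=[6.8197, -1.1631]  x^+=[1.5289, 1.7602]  P^+=[0.1950 -0.0032; -0.0032 0.2257]
step 3: x^-=[1.1051, 1.7838]  P^-=[0.5471 -0.0582; -0.0582 0.4425]  S=[0.8745 -0.0442; -0.0442 0.8874]  K=[0.6385 0.0587; -0.1181 0.4830]  nu=[-3.3475, -1.1796]  x^+=[-1.1017, 1.6093]  P^+=[0.1908 -0.0041; -0.0041 0.2183]
step 4: x^-=[-1.3142, 1.5059]  P^-=[0.5434 -0.0579; -0.0579 0.4355]  S=[0.8706 -0.0434; -0.0434 0.8803]  K=[0.6371 0.0582; -0.1177 0.4790]  nu=[-1.2299, -5.0188]  x^+=[-2.3900, -0.7534]  P^+=[0.1903 -0.0043; -0.0043 0.2165]
step 5: x^-=[-2.0871, -0.8503]  P^-=[0.5430 -0.0578; -0.0578 0.4338]  S=[0.8701 -0.0431; -0.0431 0.8787]  K=[0.6369 0.0582; -0.1175 0.4781]  nu=[-0.5704, -1.1667]  x^+=[-2.5183, -1.3410]  P^+=[0.1903 -0.0043; -0.0043 0.2161]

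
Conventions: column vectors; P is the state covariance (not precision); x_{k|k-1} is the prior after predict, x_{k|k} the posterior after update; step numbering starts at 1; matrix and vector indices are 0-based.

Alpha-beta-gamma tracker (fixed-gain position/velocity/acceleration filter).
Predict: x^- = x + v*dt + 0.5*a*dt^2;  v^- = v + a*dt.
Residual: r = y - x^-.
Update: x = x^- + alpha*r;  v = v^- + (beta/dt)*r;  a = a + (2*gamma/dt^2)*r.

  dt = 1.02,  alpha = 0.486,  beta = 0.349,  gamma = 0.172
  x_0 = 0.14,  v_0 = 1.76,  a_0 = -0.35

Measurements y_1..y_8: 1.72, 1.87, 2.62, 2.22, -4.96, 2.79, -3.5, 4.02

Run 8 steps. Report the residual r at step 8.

resid = 9.6704

step 1: x_pred=1.7531  r=-0.0331  x^+=1.7370  v^+=1.3917  a^+=-0.3610
step 2: x_pred=2.9688  r=-1.0988  x^+=2.4348  v^+=0.6475  a^+=-0.7242
step 3: x_pred=2.7185  r=-0.0985  x^+=2.6706  v^+=-0.1249  a^+=-0.7568
step 4: x_pred=2.1495  r=0.0705  x^+=2.1838  v^+=-0.8727  a^+=-0.7335
step 5: x_pred=0.9120  r=-5.8720  x^+=-1.9418  v^+=-3.6301  a^+=-2.6751
step 6: x_pred=-7.0360  r=9.8260  x^+=-2.2606  v^+=-2.9966  a^+=0.5738
step 7: x_pred=-5.0186  r=1.5186  x^+=-4.2806  v^+=-1.8917  a^+=1.0760
step 8: x_pred=-5.6504  r=9.6704  x^+=-0.9506  v^+=2.5146  a^+=4.2734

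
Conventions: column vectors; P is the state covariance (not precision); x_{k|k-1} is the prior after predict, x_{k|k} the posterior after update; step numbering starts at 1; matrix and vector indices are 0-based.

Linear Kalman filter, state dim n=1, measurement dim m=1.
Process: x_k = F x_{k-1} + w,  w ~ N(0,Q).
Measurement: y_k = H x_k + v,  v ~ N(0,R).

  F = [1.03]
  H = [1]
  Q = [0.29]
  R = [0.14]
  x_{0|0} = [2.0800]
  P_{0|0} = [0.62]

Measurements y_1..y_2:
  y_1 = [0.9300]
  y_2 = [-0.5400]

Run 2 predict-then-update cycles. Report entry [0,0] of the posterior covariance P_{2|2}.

step 1: x^-=[2.1424]  P^-=[0.9478]  S=[1.0878]  K=[0.8713]  nu=[-1.2124]  x^+=[1.0860]  P^+=[0.1220]
step 2: x^-=[1.1186]  P^-=[0.4194]  S=[0.5594]  K=[0.7497]  nu=[-1.6586]  x^+=[-0.1249]  P^+=[0.1050]

P_post[0,0] = 0.1050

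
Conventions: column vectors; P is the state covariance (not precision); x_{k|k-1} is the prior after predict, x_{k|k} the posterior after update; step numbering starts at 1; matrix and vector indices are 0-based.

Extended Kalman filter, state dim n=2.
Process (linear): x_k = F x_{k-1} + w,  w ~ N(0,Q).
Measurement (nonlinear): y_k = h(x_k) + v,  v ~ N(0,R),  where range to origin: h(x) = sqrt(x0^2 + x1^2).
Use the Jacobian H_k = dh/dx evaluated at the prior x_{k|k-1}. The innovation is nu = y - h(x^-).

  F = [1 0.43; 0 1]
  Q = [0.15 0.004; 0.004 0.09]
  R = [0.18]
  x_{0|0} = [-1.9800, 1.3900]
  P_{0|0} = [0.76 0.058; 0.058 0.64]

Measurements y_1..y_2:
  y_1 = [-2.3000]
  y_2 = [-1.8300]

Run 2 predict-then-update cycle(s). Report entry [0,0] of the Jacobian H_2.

step 1: x^-=[-1.3823, 1.3900]  P^-=[1.0782 0.3372; 0.3372 0.7300]  H_jac=[-0.7051 0.7091]  S=[0.7459]  K=[-0.6987; 0.3752]  nu=[-4.2603]  x^+=[1.5944, -0.2083]  P^+=[0.7141 0.5327; 0.5327 0.6250]
step 2: x^-=[1.5048, -0.2083]  P^-=[1.4378 0.8055; 0.8055 0.7150]  H_jac=[0.9906 -0.1371]  S=[1.3854]  K=[0.9483; 0.5052]  nu=[-3.3492]  x^+=[-1.6712, -1.9002]  P^+=[0.1919 0.1418; 0.1418 0.3615]

H_jac[0,0] = 0.9906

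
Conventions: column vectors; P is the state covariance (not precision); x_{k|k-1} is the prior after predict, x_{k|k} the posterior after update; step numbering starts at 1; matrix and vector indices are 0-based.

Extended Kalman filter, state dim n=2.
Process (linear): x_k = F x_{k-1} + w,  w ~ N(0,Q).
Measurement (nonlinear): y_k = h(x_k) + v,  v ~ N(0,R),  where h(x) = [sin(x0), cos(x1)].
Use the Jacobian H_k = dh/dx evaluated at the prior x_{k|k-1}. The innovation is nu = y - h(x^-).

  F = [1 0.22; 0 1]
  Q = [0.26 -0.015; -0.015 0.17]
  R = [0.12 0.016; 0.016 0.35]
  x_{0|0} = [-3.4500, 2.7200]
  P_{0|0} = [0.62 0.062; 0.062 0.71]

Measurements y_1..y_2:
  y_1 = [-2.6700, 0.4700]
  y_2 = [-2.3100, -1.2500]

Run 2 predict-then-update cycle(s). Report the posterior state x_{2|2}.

x_post = [-1.8005, 2.3422]

step 1: x^-=[-2.8516, 2.7200]  P^-=[0.9416 0.2032; 0.2032 0.8800]  H_jac=[-0.9582 0.0000; 0.0000 -0.4092]  S=[0.9847 0.0957; 0.0957 0.4974]  K=[-0.9173 0.0093; -0.1298 -0.6991]  nu=[-2.3841, 1.3824]  x^+=[-0.6519, 2.0631]  P^+=[0.1147 0.0279; 0.0279 0.6030]
step 2: x^-=[-0.1980, 2.0631]  P^-=[0.4162 0.1456; 0.1456 0.7730]  H_jac=[0.9805 0.0000; 0.0000 -0.8813]  S=[0.5201 -0.1098; -0.1098 0.9503]  K=[0.7750 -0.0455; 0.1262 -0.7022]  nu=[-2.1133, -0.7774]  x^+=[-1.8005, 2.3422]  P^+=[0.0941 0.0040; 0.0040 0.2766]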